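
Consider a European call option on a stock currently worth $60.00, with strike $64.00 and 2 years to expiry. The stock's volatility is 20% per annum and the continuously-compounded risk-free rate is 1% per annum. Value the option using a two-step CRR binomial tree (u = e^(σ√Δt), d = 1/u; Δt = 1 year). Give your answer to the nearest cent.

$5.64

CRR parameters: u = e^(σ√Δt) = e^(0.2·√1) = 1.2214, d = 1/u = 0.8187
Per-period rate: rΔt = 0.01·1 = 0.01, so R = e^0.01 = 1.0101
Risk-neutral probability p = (e^0.01 − 0.8187)/(1.2214 − 0.8187) = 0.1913/0.4027 = 0.4751
Terminal stock prices: S_uu = 89.51, S_ud = 60, S_dd = 40.22
Terminal payoffs (S − K): max(25.51, 0) = 25.51, max(-4, 0) = 0, max(-23.78, 0) = 0
Node u (S = 73.28): V_u = e^(−0.01)·[0.4751·25.5095 + 0.5249·0.0000] = 11.9996
Node d (S = 49.12): V_d = e^(−0.01)·[0.4751·0.0000 + 0.5249·0.0000] = 0.0000
Node 0 (S = 60): V_0 = e^(−0.01)·[0.4751·11.9996 + 0.5249·0.0000] = 5.6446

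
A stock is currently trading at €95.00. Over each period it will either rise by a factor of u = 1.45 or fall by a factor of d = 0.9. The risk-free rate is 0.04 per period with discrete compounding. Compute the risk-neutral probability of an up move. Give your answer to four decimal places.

p = 0.2545

Risk-neutral probability p = (1 + 0.04 − 0.9)/(1.45 − 0.9) = 0.1400/0.5500 = 0.2545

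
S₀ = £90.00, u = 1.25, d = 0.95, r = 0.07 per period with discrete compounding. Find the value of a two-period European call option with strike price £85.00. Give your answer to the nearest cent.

Risk-neutral probability p = (1 + 0.07 − 0.95)/(1.25 − 0.95) = 0.1200/0.3000 = 0.4000
Terminal stock prices: S_uu = 140.6, S_ud = 106.9, S_dd = 81.22
Terminal payoffs (S − K): max(55.62, 0) = 55.62, max(21.88, 0) = 21.88, max(-3.775, 0) = 0
Node u (S = 112.5): V_u = 1/1.07·[0.4000·55.6250 + 0.6000·21.8750] = 33.0607
Node d (S = 85.5): V_d = 1/1.07·[0.4000·21.8750 + 0.6000·0.0000] = 8.1776
Node 0 (S = 90): V_0 = 1/1.07·[0.4000·33.0607 + 0.6000·8.1776] = 16.9447

£16.94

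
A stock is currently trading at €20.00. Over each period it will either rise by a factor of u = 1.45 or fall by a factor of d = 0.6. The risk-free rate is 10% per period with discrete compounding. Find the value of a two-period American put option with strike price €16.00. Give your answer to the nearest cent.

€1.50

Risk-neutral probability p = (1 + 0.1 − 0.6)/(1.45 − 0.6) = 0.5000/0.8500 = 0.5882
Terminal stock prices: S_uu = 42.05, S_ud = 17.4, S_dd = 7.2
Terminal payoffs (K − S): max(-26.05, 0) = 0, max(-1.4, 0) = 0, max(8.8, 0) = 8.8
Node u (S = 29): continuation = 1/1.1·[0.5882·0.0000 + 0.4118·0.0000] = 0.0000; exercise value = 0.0000 ≤ continuation, so V_u = 0.0000
Node d (S = 12): continuation = 1/1.1·[0.5882·0.0000 + 0.4118·8.8000] = 3.2941; exercise value = 4.0000 > continuation, so V_d = 4.0000 (exercise)
Node 0 (S = 20): continuation = 1/1.1·[0.5882·0.0000 + 0.4118·4.0000] = 1.4973; exercise value = 0.0000 ≤ continuation, so V_0 = 1.4973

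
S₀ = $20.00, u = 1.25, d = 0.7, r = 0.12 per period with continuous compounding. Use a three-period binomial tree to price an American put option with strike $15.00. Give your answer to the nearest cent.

Risk-neutral probability p = (e^0.12 − 0.7)/(1.25 − 0.7) = 0.4275/0.5500 = 0.7773
Terminal stock prices: S_uuu = 39.06, S_uud = 21.88, S_udd = 12.25, S_ddd = 6.86
Terminal payoffs (K − S): max(-24.06, 0) = 0, max(-6.875, 0) = 0, max(2.75, 0) = 2.75, max(8.14, 0) = 8.14
Node uu (S = 31.25): continuation = e^(−0.12)·[0.7773·0.0000 + 0.2227·0.0000] = 0.0000; exercise value = 0.0000 ≤ continuation, so V_uu = 0.0000
Node ud (S = 17.5): continuation = e^(−0.12)·[0.7773·0.0000 + 0.2227·2.7500] = 0.5433; exercise value = 0.0000 ≤ continuation, so V_ud = 0.5433
Node dd (S = 9.8): continuation = e^(−0.12)·[0.7773·2.7500 + 0.2227·8.1400] = 3.5038; exercise value = 5.2000 > continuation, so V_dd = 5.2000 (exercise)
Node u (S = 25): continuation = e^(−0.12)·[0.7773·0.0000 + 0.2227·0.5433] = 0.1073; exercise value = 0.0000 ≤ continuation, so V_u = 0.1073
Node d (S = 14): continuation = e^(−0.12)·[0.7773·0.5433 + 0.2227·5.2000] = 1.4017; exercise value = 1.0000 ≤ continuation, so V_d = 1.4017
Node 0 (S = 20): continuation = e^(−0.12)·[0.7773·0.1073 + 0.2227·1.4017] = 0.3509; exercise value = 0.0000 ≤ continuation, so V_0 = 0.3509

$0.35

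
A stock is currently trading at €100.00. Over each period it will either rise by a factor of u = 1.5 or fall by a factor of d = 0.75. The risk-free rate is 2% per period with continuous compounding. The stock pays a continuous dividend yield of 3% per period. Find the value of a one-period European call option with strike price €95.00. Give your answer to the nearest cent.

Per-period risk-free factor R = e^0.02 = 1.0202; dividend-adjusted growth = e^(0.02−0.03) = 0.9900.
Risk-neutral probability p = (0.9900 − 0.75)/(1.5 − 0.75) = 0.2400/0.7500 = 0.3201
Terminal stock prices: S_u = 150, S_d = 75
Terminal payoffs (S − K): max(55, 0) = 55, max(-20, 0) = 0
Node 0 (S = 100): V_0 = e^(−0.02)·[0.3201·55.0000 + 0.6799·0.0000] = 17.2551

€17.26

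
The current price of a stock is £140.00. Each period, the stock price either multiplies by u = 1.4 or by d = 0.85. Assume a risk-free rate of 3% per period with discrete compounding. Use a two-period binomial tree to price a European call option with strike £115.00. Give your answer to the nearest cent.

Risk-neutral probability p = (1 + 0.03 − 0.85)/(1.4 − 0.85) = 0.1800/0.5500 = 0.3273
Terminal stock prices: S_uu = 274.4, S_ud = 166.6, S_dd = 101.1
Terminal payoffs (S − K): max(159.4, 0) = 159.4, max(51.6, 0) = 51.6, max(-13.85, 0) = 0
Node u (S = 196): V_u = 1/1.03·[0.3273·159.4000 + 0.6727·51.6000] = 84.3495
Node d (S = 119): V_d = 1/1.03·[0.3273·51.6000 + 0.6727·0.0000] = 16.3954
Node 0 (S = 140): V_0 = 1/1.03·[0.3273·84.3495 + 0.6727·16.3954] = 37.5096

£37.51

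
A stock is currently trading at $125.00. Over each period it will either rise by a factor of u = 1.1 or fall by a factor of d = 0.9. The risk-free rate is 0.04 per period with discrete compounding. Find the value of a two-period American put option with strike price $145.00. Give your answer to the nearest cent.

$20.00

Risk-neutral probability p = (1 + 0.04 − 0.9)/(1.1 − 0.9) = 0.1400/0.2000 = 0.7000
Terminal stock prices: S_uu = 151.3, S_ud = 123.8, S_dd = 101.2
Terminal payoffs (K − S): max(-6.25, 0) = 0, max(21.25, 0) = 21.25, max(43.75, 0) = 43.75
Node u (S = 137.5): continuation = 1/1.04·[0.7000·0.0000 + 0.3000·21.2500] = 6.1298; exercise value = 7.5000 > continuation, so V_u = 7.5000 (exercise)
Node d (S = 112.5): continuation = 1/1.04·[0.7000·21.2500 + 0.3000·43.7500] = 26.9231; exercise value = 32.5000 > continuation, so V_d = 32.5000 (exercise)
Node 0 (S = 125): continuation = 1/1.04·[0.7000·7.5000 + 0.3000·32.5000] = 14.4231; exercise value = 20.0000 > continuation, so V_0 = 20.0000 (exercise)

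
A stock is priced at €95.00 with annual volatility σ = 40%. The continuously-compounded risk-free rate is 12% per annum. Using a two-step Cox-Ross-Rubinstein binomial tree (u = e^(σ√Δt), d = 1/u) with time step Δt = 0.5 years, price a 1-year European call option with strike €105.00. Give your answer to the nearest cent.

€15.96

CRR parameters: u = e^(σ√Δt) = e^(0.4·√0.5) = 1.3269, d = 1/u = 0.7536
Per-period rate: rΔt = 0.12·0.5 = 0.06, so R = e^0.06 = 1.0618
Risk-neutral probability p = (e^0.06 − 0.7536)/(1.3269 − 0.7536) = 0.3082/0.5733 = 0.5376
Terminal stock prices: S_uu = 167.3, S_ud = 95, S_dd = 53.96
Terminal payoffs (S − K): max(62.26, 0) = 62.26, max(-10, 0) = 0, max(-51.04, 0) = 0
Node u (S = 126.1): V_u = e^(−0.06)·[0.5376·62.2621 + 0.4624·0.0000] = 31.5244
Node d (S = 71.6): V_d = e^(−0.06)·[0.5376·0.0000 + 0.4624·0.0000] = 0.0000
Node 0 (S = 95): V_0 = e^(−0.06)·[0.5376·31.5244 + 0.4624·0.0000] = 15.9613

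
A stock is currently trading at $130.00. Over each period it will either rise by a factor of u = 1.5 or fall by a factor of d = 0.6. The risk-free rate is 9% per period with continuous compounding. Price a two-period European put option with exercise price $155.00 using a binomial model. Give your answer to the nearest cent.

$34.09

Risk-neutral probability p = (e^0.09 − 0.6)/(1.5 − 0.6) = 0.4942/0.9000 = 0.5491
Terminal stock prices: S_uu = 292.5, S_ud = 117, S_dd = 46.8
Terminal payoffs (K − S): max(-137.5, 0) = 0, max(38, 0) = 38, max(108.2, 0) = 108.2
Node u (S = 195): V_u = e^(−0.09)·[0.5491·0.0000 + 0.4509·38.0000] = 15.6601
Node d (S = 78): V_d = e^(−0.09)·[0.5491·38.0000 + 0.4509·108.2000] = 63.6593
Node 0 (S = 130): V_0 = e^(−0.09)·[0.5491·15.6601 + 0.4509·63.6593] = 34.0931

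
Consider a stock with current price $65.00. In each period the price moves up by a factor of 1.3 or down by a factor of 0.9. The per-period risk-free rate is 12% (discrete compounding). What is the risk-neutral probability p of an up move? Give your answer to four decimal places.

p = 0.5500

Risk-neutral probability p = (1 + 0.12 − 0.9)/(1.3 − 0.9) = 0.2200/0.4000 = 0.5500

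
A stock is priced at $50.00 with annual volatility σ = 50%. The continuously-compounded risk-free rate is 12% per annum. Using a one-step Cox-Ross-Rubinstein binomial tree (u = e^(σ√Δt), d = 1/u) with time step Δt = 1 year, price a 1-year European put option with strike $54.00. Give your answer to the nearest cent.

CRR parameters: u = e^(σ√Δt) = e^(0.5·√1) = 1.6487, d = 1/u = 0.6065
Per-period rate: rΔt = 0.12·1 = 0.12, so R = e^0.12 = 1.1275
Risk-neutral probability p = (e^0.12 − 0.6065)/(1.6487 − 0.6065) = 0.5210/1.0422 = 0.4999
Terminal stock prices: S_u = 82.44, S_d = 30.33
Terminal payoffs (K − S): max(-28.44, 0) = 0, max(23.67, 0) = 23.67
Node 0 (S = 50): V_0 = e^(−0.12)·[0.4999·0.0000 + 0.5001·23.6735] = 10.5008

$10.50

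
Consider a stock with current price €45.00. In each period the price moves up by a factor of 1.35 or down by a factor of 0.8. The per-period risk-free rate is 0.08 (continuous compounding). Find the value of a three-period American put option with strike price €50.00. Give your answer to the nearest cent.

Risk-neutral probability p = (e^0.08 − 0.8)/(1.35 − 0.8) = 0.2833/0.5500 = 0.5151
Terminal stock prices: S_uuu = 110.7, S_uud = 65.61, S_udd = 38.88, S_ddd = 23.04
Terminal payoffs (K − S): max(-60.72, 0) = 0, max(-15.61, 0) = 0, max(11.12, 0) = 11.12, max(26.96, 0) = 26.96
Node uu (S = 82.01): continuation = e^(−0.08)·[0.5151·0.0000 + 0.4849·0.0000] = 0.0000; exercise value = 0.0000 ≤ continuation, so V_uu = 0.0000
Node ud (S = 48.6): continuation = e^(−0.08)·[0.5151·0.0000 + 0.4849·11.1200] = 4.9779; exercise value = 1.4000 ≤ continuation, so V_ud = 4.9779
Node dd (S = 28.8): continuation = e^(−0.08)·[0.5151·11.1200 + 0.4849·26.9600] = 17.3558; exercise value = 21.2000 > continuation, so V_dd = 21.2000 (exercise)
Node u (S = 60.75): continuation = e^(−0.08)·[0.5151·0.0000 + 0.4849·4.9779] = 2.2283; exercise value = 0.0000 ≤ continuation, so V_u = 2.2283
Node d (S = 36): continuation = e^(−0.08)·[0.5151·4.9779 + 0.4849·21.2000] = 11.8570; exercise value = 14.0000 > continuation, so V_d = 14.0000 (exercise)
Node 0 (S = 45): continuation = e^(−0.08)·[0.5151·2.2283 + 0.4849·14.0000] = 7.3266; exercise value = 5.0000 ≤ continuation, so V_0 = 7.3266

€7.33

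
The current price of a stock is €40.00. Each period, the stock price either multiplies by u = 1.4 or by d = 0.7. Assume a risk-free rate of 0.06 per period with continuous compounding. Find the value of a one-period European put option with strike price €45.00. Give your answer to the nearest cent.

€7.73

Risk-neutral probability p = (e^0.06 − 0.7)/(1.4 − 0.7) = 0.3618/0.7000 = 0.5169
Terminal stock prices: S_u = 56, S_d = 28
Terminal payoffs (K − S): max(-11, 0) = 0, max(17, 0) = 17
Node 0 (S = 40): V_0 = e^(−0.06)·[0.5169·0.0000 + 0.4831·17.0000] = 7.7343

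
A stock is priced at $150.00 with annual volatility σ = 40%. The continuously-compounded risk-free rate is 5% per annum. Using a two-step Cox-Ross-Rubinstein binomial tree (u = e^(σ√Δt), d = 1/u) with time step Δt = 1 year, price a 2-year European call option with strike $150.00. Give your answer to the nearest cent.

CRR parameters: u = e^(σ√Δt) = e^(0.4·√1) = 1.4918, d = 1/u = 0.6703
Per-period rate: rΔt = 0.05·1 = 0.05, so R = e^0.05 = 1.0513
Risk-neutral probability p = (e^0.05 − 0.6703)/(1.4918 − 0.6703) = 0.3810/0.8215 = 0.4637
Terminal stock prices: S_uu = 333.8, S_ud = 150, S_dd = 67.4
Terminal payoffs (S − K): max(183.8, 0) = 183.8, max(0, 0) = 0, max(-82.6, 0) = 0
Node u (S = 223.8): V_u = e^(−0.05)·[0.4637·183.8311 + 0.5363·0.0000] = 81.0893
Node d (S = 100.5): V_d = e^(−0.05)·[0.4637·0.0000 + 0.5363·0.0000] = 0.0000
Node 0 (S = 150): V_0 = e^(−0.05)·[0.4637·81.0893 + 0.5363·0.0000] = 35.7691

$35.77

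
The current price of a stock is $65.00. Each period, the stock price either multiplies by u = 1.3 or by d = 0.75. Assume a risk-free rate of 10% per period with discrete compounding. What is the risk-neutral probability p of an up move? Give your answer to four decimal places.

p = 0.6364

Risk-neutral probability p = (1 + 0.1 − 0.75)/(1.3 − 0.75) = 0.3500/0.5500 = 0.6364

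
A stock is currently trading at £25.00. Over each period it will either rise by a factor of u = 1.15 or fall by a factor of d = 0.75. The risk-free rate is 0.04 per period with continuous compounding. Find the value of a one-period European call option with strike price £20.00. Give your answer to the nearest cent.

£6.11

Risk-neutral probability p = (e^0.04 − 0.75)/(1.15 − 0.75) = 0.2908/0.4000 = 0.7270
Terminal stock prices: S_u = 28.75, S_d = 18.75
Terminal payoffs (S − K): max(8.75, 0) = 8.75, max(-1.25, 0) = 0
Node 0 (S = 25): V_0 = e^(−0.04)·[0.7270·8.7500 + 0.2730·0.0000] = 6.1120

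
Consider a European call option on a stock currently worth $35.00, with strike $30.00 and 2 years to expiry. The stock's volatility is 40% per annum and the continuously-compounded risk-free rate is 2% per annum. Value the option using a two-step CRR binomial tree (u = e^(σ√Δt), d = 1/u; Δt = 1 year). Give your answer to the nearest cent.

$10.70

CRR parameters: u = e^(σ√Δt) = e^(0.4·√1) = 1.4918, d = 1/u = 0.6703
Per-period rate: rΔt = 0.02·1 = 0.02, so R = e^0.02 = 1.0202
Risk-neutral probability p = (e^0.02 − 0.6703)/(1.4918 − 0.6703) = 0.3499/0.8215 = 0.4259
Terminal stock prices: S_uu = 77.89, S_ud = 35, S_dd = 15.73
Terminal payoffs (S − K): max(47.89, 0) = 47.89, max(5, 0) = 5, max(-14.27, 0) = 0
Node u (S = 52.21): V_u = e^(−0.02)·[0.4259·47.8939 + 0.5741·5.0000] = 22.8079
Node d (S = 23.46): V_d = e^(−0.02)·[0.4259·5.0000 + 0.5741·0.0000] = 2.0873
Node 0 (S = 35): V_0 = e^(−0.02)·[0.4259·22.8079 + 0.5741·2.0873] = 10.6962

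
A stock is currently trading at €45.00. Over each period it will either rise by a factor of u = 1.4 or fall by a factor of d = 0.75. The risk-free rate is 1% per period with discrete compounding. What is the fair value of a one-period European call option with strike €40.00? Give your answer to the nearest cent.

€9.11

Risk-neutral probability p = (1 + 0.01 − 0.75)/(1.4 − 0.75) = 0.2600/0.6500 = 0.4000
Terminal stock prices: S_u = 63, S_d = 33.75
Terminal payoffs (S − K): max(23, 0) = 23, max(-6.25, 0) = 0
Node 0 (S = 45): V_0 = 1/1.01·[0.4000·23.0000 + 0.6000·0.0000] = 9.1089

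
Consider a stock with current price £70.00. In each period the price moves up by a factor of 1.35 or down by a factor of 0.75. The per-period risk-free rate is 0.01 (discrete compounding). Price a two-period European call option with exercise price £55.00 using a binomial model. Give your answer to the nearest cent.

Risk-neutral probability p = (1 + 0.01 − 0.75)/(1.35 − 0.75) = 0.2600/0.6000 = 0.4333
Terminal stock prices: S_uu = 127.6, S_ud = 70.88, S_dd = 39.38
Terminal payoffs (S − K): max(72.58, 0) = 72.58, max(15.88, 0) = 15.88, max(-15.62, 0) = 0
Node u (S = 94.5): V_u = 1/1.01·[0.4333·72.5750 + 0.5667·15.8750] = 40.0446
Node d (S = 52.5): V_d = 1/1.01·[0.4333·15.8750 + 0.5667·0.0000] = 6.8111
Node 0 (S = 70): V_0 = 1/1.01·[0.4333·40.0446 + 0.5667·6.8111] = 21.0022

£21.00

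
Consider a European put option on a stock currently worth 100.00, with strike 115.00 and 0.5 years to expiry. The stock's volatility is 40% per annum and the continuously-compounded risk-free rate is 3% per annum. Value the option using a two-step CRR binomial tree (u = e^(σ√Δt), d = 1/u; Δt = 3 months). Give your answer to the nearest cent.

CRR parameters: u = e^(σ√Δt) = e^(0.4·√0.25) = 1.2214, d = 1/u = 0.8187
Per-period rate: rΔt = 0.03·0.25 = 0.0075, so R = e^0.0075 = 1.0075
Risk-neutral probability p = (e^0.0075 − 0.8187)/(1.2214 − 0.8187) = 0.1888/0.4027 = 0.4689
Terminal stock prices: S_uu = 149.2, S_ud = 100, S_dd = 67.03
Terminal payoffs (K − S): max(-34.18, 0) = 0, max(15, 0) = 15, max(47.97, 0) = 47.97
Node u (S = 122.1): V_u = e^(−0.0075)·[0.4689·0.0000 + 0.5311·15.0000] = 7.9075
Node d (S = 81.87): V_d = e^(−0.0075)·[0.4689·15.0000 + 0.5311·47.9680] = 32.2677
Node 0 (S = 100): V_0 = e^(−0.0075)·[0.4689·7.9075 + 0.5311·32.2677] = 20.6904

20.69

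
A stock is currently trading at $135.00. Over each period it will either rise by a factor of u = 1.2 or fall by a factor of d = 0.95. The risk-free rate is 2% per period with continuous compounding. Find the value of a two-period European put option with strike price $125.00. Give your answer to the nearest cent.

Risk-neutral probability p = (e^0.02 − 0.95)/(1.2 − 0.95) = 0.0702/0.2500 = 0.2808
Terminal stock prices: S_uu = 194.4, S_ud = 153.9, S_dd = 121.8
Terminal payoffs (K − S): max(-69.4, 0) = 0, max(-28.9, 0) = 0, max(3.163, 0) = 3.163
Node u (S = 162): V_u = e^(−0.02)·[0.2808·0.0000 + 0.7192·0.0000] = 0.0000
Node d (S = 128.2): V_d = e^(−0.02)·[0.2808·0.0000 + 0.7192·3.1625] = 2.2294
Node 0 (S = 135): V_0 = e^(−0.02)·[0.2808·0.0000 + 0.7192·2.2294] = 1.5716

$1.57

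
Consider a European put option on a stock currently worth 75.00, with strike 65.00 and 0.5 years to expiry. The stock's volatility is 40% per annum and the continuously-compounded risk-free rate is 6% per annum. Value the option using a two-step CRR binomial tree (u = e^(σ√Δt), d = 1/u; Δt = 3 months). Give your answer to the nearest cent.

CRR parameters: u = e^(σ√Δt) = e^(0.4·√0.25) = 1.2214, d = 1/u = 0.8187
Per-period rate: rΔt = 0.06·0.25 = 0.015, so R = e^0.015 = 1.0151
Risk-neutral probability p = (e^0.015 − 0.8187)/(1.2214 − 0.8187) = 0.1964/0.4027 = 0.4877
Terminal stock prices: S_uu = 111.9, S_ud = 75, S_dd = 50.27
Terminal payoffs (K − S): max(-46.89, 0) = 0, max(-10, 0) = 0, max(14.73, 0) = 14.73
Node u (S = 91.61): V_u = e^(−0.015)·[0.4877·0.0000 + 0.5123·0.0000] = 0.0000
Node d (S = 61.4): V_d = e^(−0.015)·[0.4877·0.0000 + 0.5123·14.7260] = 7.4318
Node 0 (S = 75): V_0 = e^(−0.015)·[0.4877·0.0000 + 0.5123·7.4318] = 3.7507

3.75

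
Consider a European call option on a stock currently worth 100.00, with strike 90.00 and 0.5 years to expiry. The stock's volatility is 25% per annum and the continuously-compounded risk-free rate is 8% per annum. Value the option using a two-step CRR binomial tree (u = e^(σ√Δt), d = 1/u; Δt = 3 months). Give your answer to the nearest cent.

15.89

CRR parameters: u = e^(σ√Δt) = e^(0.25·√0.25) = 1.1331, d = 1/u = 0.8825
Per-period rate: rΔt = 0.08·0.25 = 0.02, so R = e^0.02 = 1.0202
Risk-neutral probability p = (e^0.02 − 0.8825)/(1.1331 − 0.8825) = 0.1377/0.2507 = 0.5494
Terminal stock prices: S_uu = 128.4, S_ud = 100, S_dd = 77.88
Terminal payoffs (S − K): max(38.4, 0) = 38.4, max(10, 0) = 10, max(-12.12, 0) = 0
Node u (S = 113.3): V_u = e^(−0.02)·[0.5494·38.4025 + 0.4506·10.0000] = 25.0970
Node d (S = 88.25): V_d = e^(−0.02)·[0.5494·10.0000 + 0.4506·0.0000] = 5.3851
Node 0 (S = 100): V_0 = e^(−0.02)·[0.5494·25.0970 + 0.4506·5.3851] = 15.8934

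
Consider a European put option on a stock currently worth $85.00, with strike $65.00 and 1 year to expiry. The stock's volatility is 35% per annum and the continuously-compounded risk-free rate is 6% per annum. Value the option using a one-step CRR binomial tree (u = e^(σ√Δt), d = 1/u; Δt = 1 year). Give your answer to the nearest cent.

CRR parameters: u = e^(σ√Δt) = e^(0.35·√1) = 1.4191, d = 1/u = 0.7047
Per-period rate: rΔt = 0.06·1 = 0.06, so R = e^0.06 = 1.0618
Risk-neutral probability p = (e^0.06 − 0.7047)/(1.4191 − 0.7047) = 0.3571/0.7144 = 0.4999
Terminal stock prices: S_u = 120.6, S_d = 59.9
Terminal payoffs (K − S): max(-55.62, 0) = 0, max(5.102, 0) = 5.102
Node 0 (S = 85): V_0 = e^(−0.06)·[0.4999·0.0000 + 0.5001·5.1015] = 2.4025

$2.40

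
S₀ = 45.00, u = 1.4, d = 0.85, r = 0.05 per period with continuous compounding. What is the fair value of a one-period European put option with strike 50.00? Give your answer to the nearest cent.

7.09

Risk-neutral probability p = (e^0.05 − 0.85)/(1.4 − 0.85) = 0.2013/0.5500 = 0.3659
Terminal stock prices: S_u = 63, S_d = 38.25
Terminal payoffs (K − S): max(-13, 0) = 0, max(11.75, 0) = 11.75
Node 0 (S = 45): V_0 = e^(−0.05)·[0.3659·0.0000 + 0.6341·11.7500] = 7.0868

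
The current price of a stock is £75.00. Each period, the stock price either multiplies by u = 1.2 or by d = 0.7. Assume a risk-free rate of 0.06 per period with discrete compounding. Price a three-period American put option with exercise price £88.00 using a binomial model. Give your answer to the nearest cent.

£15.37

Risk-neutral probability p = (1 + 0.06 − 0.7)/(1.2 − 0.7) = 0.3600/0.5000 = 0.7200
Terminal stock prices: S_uuu = 129.6, S_uud = 75.6, S_udd = 44.1, S_ddd = 25.72
Terminal payoffs (K − S): max(-41.6, 0) = 0, max(12.4, 0) = 12.4, max(43.9, 0) = 43.9, max(62.28, 0) = 62.28
Node uu (S = 108): continuation = 1/1.06·[0.7200·0.0000 + 0.2800·12.4000] = 3.2755; exercise value = 0.0000 ≤ continuation, so V_uu = 3.2755
Node ud (S = 63): continuation = 1/1.06·[0.7200·12.4000 + 0.2800·43.9000] = 20.0189; exercise value = 25.0000 > continuation, so V_ud = 25.0000 (exercise)
Node dd (S = 36.75): continuation = 1/1.06·[0.7200·43.9000 + 0.2800·62.2750] = 46.2689; exercise value = 51.2500 > continuation, so V_dd = 51.2500 (exercise)
Node u (S = 90): continuation = 1/1.06·[0.7200·3.2755 + 0.2800·25.0000] = 8.8286; exercise value = 0.0000 ≤ continuation, so V_u = 8.8286
Node d (S = 52.5): continuation = 1/1.06·[0.7200·25.0000 + 0.2800·51.2500] = 30.5189; exercise value = 35.5000 > continuation, so V_d = 35.5000 (exercise)
Node 0 (S = 75): continuation = 1/1.06·[0.7200·8.8286 + 0.2800·35.5000] = 15.3742; exercise value = 13.0000 ≤ continuation, so V_0 = 15.3742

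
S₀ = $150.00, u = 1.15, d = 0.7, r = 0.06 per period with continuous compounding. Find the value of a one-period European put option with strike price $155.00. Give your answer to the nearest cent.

Risk-neutral probability p = (e^0.06 − 0.7)/(1.15 − 0.7) = 0.3618/0.4500 = 0.8041
Terminal stock prices: S_u = 172.5, S_d = 105
Terminal payoffs (K − S): max(-17.5, 0) = 0, max(50, 0) = 50
Node 0 (S = 150): V_0 = e^(−0.06)·[0.8041·0.0000 + 0.1959·50.0000] = 9.2255

$9.23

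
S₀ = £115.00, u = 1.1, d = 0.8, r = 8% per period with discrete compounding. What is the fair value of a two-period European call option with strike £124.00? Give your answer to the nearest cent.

£11.31

Risk-neutral probability p = (1 + 0.08 − 0.8)/(1.1 − 0.8) = 0.2800/0.3000 = 0.9333
Terminal stock prices: S_uu = 139.2, S_ud = 101.2, S_dd = 73.6
Terminal payoffs (S − K): max(15.15, 0) = 15.15, max(-22.8, 0) = 0, max(-50.4, 0) = 0
Node u (S = 126.5): V_u = 1/1.08·[0.9333·15.1500 + 0.0667·0.0000] = 13.0926
Node d (S = 92): V_d = 1/1.08·[0.9333·0.0000 + 0.0667·0.0000] = 0.0000
Node 0 (S = 115): V_0 = 1/1.08·[0.9333·13.0926 + 0.0667·0.0000] = 11.3146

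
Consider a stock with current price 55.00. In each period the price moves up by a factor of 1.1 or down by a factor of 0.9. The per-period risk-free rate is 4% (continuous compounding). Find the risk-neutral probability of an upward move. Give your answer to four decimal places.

p = 0.7041

Risk-neutral probability p = (e^0.04 − 0.9)/(1.1 − 0.9) = 0.1408/0.2000 = 0.7041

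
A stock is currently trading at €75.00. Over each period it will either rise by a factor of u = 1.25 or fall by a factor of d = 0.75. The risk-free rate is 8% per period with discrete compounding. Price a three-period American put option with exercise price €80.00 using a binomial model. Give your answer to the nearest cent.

€9.34

Risk-neutral probability p = (1 + 0.08 − 0.75)/(1.25 − 0.75) = 0.3300/0.5000 = 0.6600
Terminal stock prices: S_uuu = 146.5, S_uud = 87.89, S_udd = 52.73, S_ddd = 31.64
Terminal payoffs (K − S): max(-66.48, 0) = 0, max(-7.891, 0) = 0, max(27.27, 0) = 27.27, max(48.36, 0) = 48.36
Node uu (S = 117.2): continuation = 1/1.08·[0.6600·0.0000 + 0.3400·0.0000] = 0.0000; exercise value = 0.0000 ≤ continuation, so V_uu = 0.0000
Node ud (S = 70.31): continuation = 1/1.08·[0.6600·0.0000 + 0.3400·27.2656] = 8.5836; exercise value = 9.6875 > continuation, so V_ud = 9.6875 (exercise)
Node dd (S = 42.19): continuation = 1/1.08·[0.6600·27.2656 + 0.3400·48.3594] = 31.8866; exercise value = 37.8125 > continuation, so V_dd = 37.8125 (exercise)
Node u (S = 93.75): continuation = 1/1.08·[0.6600·0.0000 + 0.3400·9.6875] = 3.0498; exercise value = 0.0000 ≤ continuation, so V_u = 3.0498
Node d (S = 56.25): continuation = 1/1.08·[0.6600·9.6875 + 0.3400·37.8125] = 17.8241; exercise value = 23.7500 > continuation, so V_d = 23.7500 (exercise)
Node 0 (S = 75): continuation = 1/1.08·[0.6600·3.0498 + 0.3400·23.7500] = 9.3406; exercise value = 5.0000 ≤ continuation, so V_0 = 9.3406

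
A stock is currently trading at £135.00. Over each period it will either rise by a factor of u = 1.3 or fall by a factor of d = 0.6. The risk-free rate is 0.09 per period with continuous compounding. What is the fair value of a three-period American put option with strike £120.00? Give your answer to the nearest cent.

£13.13

Risk-neutral probability p = (e^0.09 − 0.6)/(1.3 − 0.6) = 0.4942/0.7000 = 0.7060
Terminal stock prices: S_uuu = 296.6, S_uud = 136.9, S_udd = 63.18, S_ddd = 29.16
Terminal payoffs (K − S): max(-176.6, 0) = 0, max(-16.89, 0) = 0, max(56.82, 0) = 56.82, max(90.84, 0) = 90.84
Node uu (S = 228.2): continuation = e^(−0.09)·[0.7060·0.0000 + 0.2940·0.0000] = 0.0000; exercise value = 0.0000 ≤ continuation, so V_uu = 0.0000
Node ud (S = 105.3): continuation = e^(−0.09)·[0.7060·0.0000 + 0.2940·56.8200] = 15.2692; exercise value = 14.7000 ≤ continuation, so V_ud = 15.2692
Node dd (S = 48.6): continuation = e^(−0.09)·[0.7060·56.8200 + 0.2940·90.8400] = 61.0717; exercise value = 71.4000 > continuation, so V_dd = 71.4000 (exercise)
Node u (S = 175.5): continuation = e^(−0.09)·[0.7060·0.0000 + 0.2940·15.2692] = 4.1033; exercise value = 0.0000 ≤ continuation, so V_u = 4.1033
Node d (S = 81): continuation = e^(−0.09)·[0.7060·15.2692 + 0.2940·71.4000] = 29.0390; exercise value = 39.0000 > continuation, so V_d = 39.0000 (exercise)
Node 0 (S = 135): continuation = e^(−0.09)·[0.7060·4.1033 + 0.2940·39.0000] = 13.1279; exercise value = 0.0000 ≤ continuation, so V_0 = 13.1279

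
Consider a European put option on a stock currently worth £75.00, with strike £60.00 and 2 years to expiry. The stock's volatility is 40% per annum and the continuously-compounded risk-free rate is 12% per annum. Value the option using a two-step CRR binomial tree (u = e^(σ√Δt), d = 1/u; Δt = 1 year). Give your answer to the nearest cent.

£4.07

CRR parameters: u = e^(σ√Δt) = e^(0.4·√1) = 1.4918, d = 1/u = 0.6703
Per-period rate: rΔt = 0.12·1 = 0.12, so R = e^0.12 = 1.1275
Risk-neutral probability p = (e^0.12 − 0.6703)/(1.4918 − 0.6703) = 0.4572/0.8215 = 0.5565
Terminal stock prices: S_uu = 166.9, S_ud = 75, S_dd = 33.7
Terminal payoffs (K − S): max(-106.9, 0) = 0, max(-15, 0) = 0, max(26.3, 0) = 26.3
Node u (S = 111.9): V_u = e^(−0.12)·[0.5565·0.0000 + 0.4435·0.0000] = 0.0000
Node d (S = 50.27): V_d = e^(−0.12)·[0.5565·0.0000 + 0.4435·26.3003] = 10.3449
Node 0 (S = 75): V_0 = e^(−0.12)·[0.5565·0.0000 + 0.4435·10.3449] = 4.0691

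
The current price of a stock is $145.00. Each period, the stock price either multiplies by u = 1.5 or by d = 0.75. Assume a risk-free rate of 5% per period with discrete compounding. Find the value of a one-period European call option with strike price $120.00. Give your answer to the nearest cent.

Risk-neutral probability p = (1 + 0.05 − 0.75)/(1.5 − 0.75) = 0.3000/0.7500 = 0.4000
Terminal stock prices: S_u = 217.5, S_d = 108.8
Terminal payoffs (S − K): max(97.5, 0) = 97.5, max(-11.25, 0) = 0
Node 0 (S = 145): V_0 = 1/1.05·[0.4000·97.5000 + 0.6000·0.0000] = 37.1429

$37.14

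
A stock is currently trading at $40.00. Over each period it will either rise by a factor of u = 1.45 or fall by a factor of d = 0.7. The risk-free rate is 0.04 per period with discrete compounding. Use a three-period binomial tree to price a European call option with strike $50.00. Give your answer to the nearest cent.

$8.62

Risk-neutral probability p = (1 + 0.04 − 0.7)/(1.45 − 0.7) = 0.3400/0.7500 = 0.4533
Terminal stock prices: S_uuu = 121.9, S_uud = 58.87, S_udd = 28.42, S_ddd = 13.72
Terminal payoffs (S − K): max(71.94, 0) = 71.94, max(8.87, 0) = 8.87, max(-21.58, 0) = 0, max(-36.28, 0) = 0
Node uu (S = 84.1): V_uu = 1/1.04·[0.4533·71.9450 + 0.5467·8.8700] = 36.0231
Node ud (S = 40.6): V_ud = 1/1.04·[0.4533·8.8700 + 0.5467·0.0000] = 3.8664
Node dd (S = 19.6): V_dd = 1/1.04·[0.4533·0.0000 + 0.5467·0.0000] = 0.0000
Node u (S = 58): V_u = 1/1.04·[0.4533·36.0231 + 0.5467·3.8664] = 17.7347
Node d (S = 28): V_d = 1/1.04·[0.4533·3.8664 + 0.5467·0.0000] = 1.6854
Node 0 (S = 40): V_0 = 1/1.04·[0.4533·17.7347 + 0.5467·1.6854] = 8.6164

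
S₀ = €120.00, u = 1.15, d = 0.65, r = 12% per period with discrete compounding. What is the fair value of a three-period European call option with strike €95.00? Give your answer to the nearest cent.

Risk-neutral probability p = (1 + 0.12 − 0.65)/(1.15 − 0.65) = 0.4700/0.5000 = 0.9400
Terminal stock prices: S_uuu = 182.5, S_uud = 103.2, S_udd = 58.31, S_ddd = 32.95
Terminal payoffs (S − K): max(87.5, 0) = 87.5, max(8.155, 0) = 8.155, max(-36.69, 0) = 0, max(-62.05, 0) = 0
Node uu (S = 158.7): V_uu = 1/1.12·[0.9400·87.5050 + 0.0600·8.1550] = 73.8786
Node ud (S = 89.7): V_ud = 1/1.12·[0.9400·8.1550 + 0.0600·0.0000] = 6.8444
Node dd (S = 50.7): V_dd = 1/1.12·[0.9400·0.0000 + 0.0600·0.0000] = 0.0000
Node u (S = 138): V_u = 1/1.12·[0.9400·73.8786 + 0.0600·6.8444] = 62.3719
Node d (S = 78): V_d = 1/1.12·[0.9400·6.8444 + 0.0600·0.0000] = 5.7444
Node 0 (S = 120): V_0 = 1/1.12·[0.9400·62.3719 + 0.0600·5.7444] = 52.6556

€52.66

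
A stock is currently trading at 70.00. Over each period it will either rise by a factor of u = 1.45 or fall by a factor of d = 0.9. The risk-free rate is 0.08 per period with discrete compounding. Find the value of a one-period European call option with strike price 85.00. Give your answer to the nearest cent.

Risk-neutral probability p = (1 + 0.08 − 0.9)/(1.45 − 0.9) = 0.1800/0.5500 = 0.3273
Terminal stock prices: S_u = 101.5, S_d = 63
Terminal payoffs (S − K): max(16.5, 0) = 16.5, max(-22, 0) = 0
Node 0 (S = 70): V_0 = 1/1.08·[0.3273·16.5000 + 0.6727·0.0000] = 5.0000

5.00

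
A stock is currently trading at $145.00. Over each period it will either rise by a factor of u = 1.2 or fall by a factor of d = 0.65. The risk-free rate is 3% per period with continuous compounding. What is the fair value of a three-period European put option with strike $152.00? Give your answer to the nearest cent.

Risk-neutral probability p = (e^0.03 − 0.65)/(1.2 − 0.65) = 0.3805/0.5500 = 0.6917
Terminal stock prices: S_uuu = 250.6, S_uud = 135.7, S_udd = 73.52, S_ddd = 39.82
Terminal payoffs (K − S): max(-98.56, 0) = 0, max(16.28, 0) = 16.28, max(78.48, 0) = 78.48, max(112.2, 0) = 112.2
Node uu (S = 208.8): V_uu = e^(−0.03)·[0.6917·0.0000 + 0.3083·16.2800] = 4.8702
Node ud (S = 113.1): V_ud = e^(−0.03)·[0.6917·16.2800 + 0.3083·78.4850] = 34.4077
Node dd (S = 61.26): V_dd = e^(−0.03)·[0.6917·78.4850 + 0.3083·112.1794] = 86.2452
Node u (S = 174): V_u = e^(−0.03)·[0.6917·4.8702 + 0.3083·34.4077] = 13.5625
Node d (S = 94.25): V_d = e^(−0.03)·[0.6917·34.4077 + 0.3083·86.2452] = 48.8982
Node 0 (S = 145): V_0 = e^(−0.03)·[0.6917·13.5625 + 0.3083·48.8982] = 23.7325

$23.73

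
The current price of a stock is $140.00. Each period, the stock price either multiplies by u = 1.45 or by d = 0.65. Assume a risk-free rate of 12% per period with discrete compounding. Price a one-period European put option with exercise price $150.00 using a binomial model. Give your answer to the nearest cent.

Risk-neutral probability p = (1 + 0.12 − 0.65)/(1.45 − 0.65) = 0.4700/0.8000 = 0.5875
Terminal stock prices: S_u = 203, S_d = 91
Terminal payoffs (K − S): max(-53, 0) = 0, max(59, 0) = 59
Node 0 (S = 140): V_0 = 1/1.12·[0.5875·0.0000 + 0.4125·59.0000] = 21.7299

$21.73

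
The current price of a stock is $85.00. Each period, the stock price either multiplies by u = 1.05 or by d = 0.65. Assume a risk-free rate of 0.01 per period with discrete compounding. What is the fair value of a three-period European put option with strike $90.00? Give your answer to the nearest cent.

Risk-neutral probability p = (1 + 0.01 − 0.65)/(1.05 − 0.65) = 0.3600/0.4000 = 0.9000
Terminal stock prices: S_uuu = 98.4, S_uud = 60.91, S_udd = 37.71, S_ddd = 23.34
Terminal payoffs (K − S): max(-8.398, 0) = 0, max(29.09, 0) = 29.09, max(52.29, 0) = 52.29, max(66.66, 0) = 66.66
Node uu (S = 93.71): V_uu = 1/1.01·[0.9000·0.0000 + 0.1000·29.0869] = 2.8799
Node ud (S = 58.01): V_ud = 1/1.01·[0.9000·29.0869 + 0.1000·52.2919] = 31.0964
Node dd (S = 35.91): V_dd = 1/1.01·[0.9000·52.2919 + 0.1000·66.6569] = 53.1964
Node u (S = 89.25): V_u = 1/1.01·[0.9000·2.8799 + 0.1000·31.0964] = 5.6451
Node d (S = 55.25): V_d = 1/1.01·[0.9000·31.0964 + 0.1000·53.1964] = 32.9766
Node 0 (S = 85): V_0 = 1/1.01·[0.9000·5.6451 + 0.1000·32.9766] = 8.2953

$8.30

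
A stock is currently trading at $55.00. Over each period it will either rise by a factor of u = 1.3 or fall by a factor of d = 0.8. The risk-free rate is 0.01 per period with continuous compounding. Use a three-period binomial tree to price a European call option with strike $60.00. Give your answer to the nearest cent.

Risk-neutral probability p = (e^0.01 − 0.8)/(1.3 − 0.8) = 0.2101/0.5000 = 0.4201
Terminal stock prices: S_uuu = 120.8, S_uud = 74.36, S_udd = 45.76, S_ddd = 28.16
Terminal payoffs (S − K): max(60.84, 0) = 60.84, max(14.36, 0) = 14.36, max(-14.24, 0) = 0, max(-31.84, 0) = 0
Node uu (S = 92.95): V_uu = e^(−0.01)·[0.4201·60.8350 + 0.5799·14.3600] = 33.5470
Node ud (S = 57.2): V_ud = e^(−0.01)·[0.4201·14.3600 + 0.5799·0.0000] = 5.9726
Node dd (S = 35.2): V_dd = e^(−0.01)·[0.4201·0.0000 + 0.5799·0.0000] = 0.0000
Node u (S = 71.5): V_u = e^(−0.01)·[0.4201·33.5470 + 0.5799·5.9726] = 17.3819
Node d (S = 44): V_d = e^(−0.01)·[0.4201·5.9726 + 0.5799·0.0000] = 2.4841
Node 0 (S = 55): V_0 = e^(−0.01)·[0.4201·17.3819 + 0.5799·2.4841] = 8.6557

$8.66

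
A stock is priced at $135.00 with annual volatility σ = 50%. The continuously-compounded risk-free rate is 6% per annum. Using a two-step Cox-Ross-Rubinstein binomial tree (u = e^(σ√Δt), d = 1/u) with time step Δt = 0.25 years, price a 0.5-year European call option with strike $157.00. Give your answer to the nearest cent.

CRR parameters: u = e^(σ√Δt) = e^(0.5·√0.25) = 1.2840, d = 1/u = 0.7788
Per-period rate: rΔt = 0.06·0.25 = 0.015, so R = e^0.015 = 1.0151
Risk-neutral probability p = (e^0.015 − 0.7788)/(1.2840 − 0.7788) = 0.2363/0.5052 = 0.4677
Terminal stock prices: S_uu = 222.6, S_ud = 135, S_dd = 81.88
Terminal payoffs (S − K): max(65.58, 0) = 65.58, max(-22, 0) = 0, max(-75.12, 0) = 0
Node u (S = 173.3): V_u = e^(−0.015)·[0.4677·65.5774 + 0.5323·0.0000] = 30.2163
Node d (S = 105.1): V_d = e^(−0.015)·[0.4677·0.0000 + 0.5323·0.0000] = 0.0000
Node 0 (S = 135): V_0 = e^(−0.015)·[0.4677·30.2163 + 0.5323·0.0000] = 13.9229

$13.92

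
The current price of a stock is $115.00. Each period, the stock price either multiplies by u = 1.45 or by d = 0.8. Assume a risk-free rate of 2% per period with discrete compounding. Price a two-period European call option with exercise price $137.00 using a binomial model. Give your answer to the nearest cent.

$11.54

Risk-neutral probability p = (1 + 0.02 − 0.8)/(1.45 − 0.8) = 0.2200/0.6500 = 0.3385
Terminal stock prices: S_uu = 241.8, S_ud = 133.4, S_dd = 73.6
Terminal payoffs (S − K): max(104.8, 0) = 104.8, max(-3.6, 0) = 0, max(-63.4, 0) = 0
Node u (S = 166.8): V_u = 1/1.02·[0.3385·104.7875 + 0.6615·0.0000] = 34.7711
Node d (S = 92): V_d = 1/1.02·[0.3385·0.0000 + 0.6615·0.0000] = 0.0000
Node 0 (S = 115): V_0 = 1/1.02·[0.3385·34.7711 + 0.6615·0.0000] = 11.5379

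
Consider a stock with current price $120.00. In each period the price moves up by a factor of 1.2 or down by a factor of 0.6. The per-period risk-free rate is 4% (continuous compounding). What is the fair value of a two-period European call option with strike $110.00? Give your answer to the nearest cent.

Risk-neutral probability p = (e^0.04 − 0.6)/(1.2 − 0.6) = 0.4408/0.6000 = 0.7347
Terminal stock prices: S_uu = 172.8, S_ud = 86.4, S_dd = 43.2
Terminal payoffs (S − K): max(62.8, 0) = 62.8, max(-23.6, 0) = 0, max(-66.8, 0) = 0
Node u (S = 144): V_u = e^(−0.04)·[0.7347·62.8000 + 0.2653·0.0000] = 44.3291
Node d (S = 72): V_d = e^(−0.04)·[0.7347·0.0000 + 0.2653·0.0000] = 0.0000
Node 0 (S = 120): V_0 = e^(−0.04)·[0.7347·44.3291 + 0.2653·0.0000] = 31.2909

$31.29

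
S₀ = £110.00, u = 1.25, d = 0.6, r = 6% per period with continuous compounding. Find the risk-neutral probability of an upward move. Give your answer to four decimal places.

p = 0.7105

Risk-neutral probability p = (e^0.06 − 0.6)/(1.25 − 0.6) = 0.4618/0.6500 = 0.7105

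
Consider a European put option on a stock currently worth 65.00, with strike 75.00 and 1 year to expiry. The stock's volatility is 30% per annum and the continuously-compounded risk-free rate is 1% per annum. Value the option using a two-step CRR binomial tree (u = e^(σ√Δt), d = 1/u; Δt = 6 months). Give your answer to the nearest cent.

CRR parameters: u = e^(σ√Δt) = e^(0.3·√0.5) = 1.2363, d = 1/u = 0.8089
Per-period rate: rΔt = 0.01·0.5 = 0.005, so R = e^0.005 = 1.0050
Risk-neutral probability p = (e^0.005 − 0.8089)/(1.2363 − 0.8089) = 0.1962/0.4275 = 0.4589
Terminal stock prices: S_uu = 99.35, S_ud = 65, S_dd = 42.53
Terminal payoffs (K − S): max(-24.35, 0) = 0, max(10, 0) = 10, max(32.47, 0) = 32.47
Node u (S = 80.36): V_u = e^(−0.005)·[0.4589·0.0000 + 0.5411·10.0000] = 5.3841
Node d (S = 52.58): V_d = e^(−0.005)·[0.4589·10.0000 + 0.5411·32.4737] = 22.0502
Node 0 (S = 65): V_0 = e^(−0.005)·[0.4589·5.3841 + 0.5411·22.0502] = 14.3304

14.33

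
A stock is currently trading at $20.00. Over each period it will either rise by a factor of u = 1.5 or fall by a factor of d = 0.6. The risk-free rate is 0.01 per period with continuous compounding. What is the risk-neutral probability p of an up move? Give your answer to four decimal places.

Risk-neutral probability p = (e^0.01 − 0.6)/(1.5 − 0.6) = 0.4101/0.9000 = 0.4556

p = 0.4556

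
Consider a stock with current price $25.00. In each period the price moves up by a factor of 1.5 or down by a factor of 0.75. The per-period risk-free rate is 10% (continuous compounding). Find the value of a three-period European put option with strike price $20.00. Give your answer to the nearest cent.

Risk-neutral probability p = (e^0.1 − 0.75)/(1.5 − 0.75) = 0.3552/0.7500 = 0.4736
Terminal stock prices: S_uuu = 84.38, S_uud = 42.19, S_udd = 21.09, S_ddd = 10.55
Terminal payoffs (K − S): max(-64.38, 0) = 0, max(-22.19, 0) = 0, max(-1.094, 0) = 0, max(9.453, 0) = 9.453
Node uu (S = 56.25): V_uu = e^(−0.1)·[0.4736·0.0000 + 0.5264·0.0000] = 0.0000
Node ud (S = 28.12): V_ud = e^(−0.1)·[0.4736·0.0000 + 0.5264·0.0000] = 0.0000
Node dd (S = 14.06): V_dd = e^(−0.1)·[0.4736·0.0000 + 0.5264·9.4531] = 4.5029
Node u (S = 37.5): V_u = e^(−0.1)·[0.4736·0.0000 + 0.5264·0.0000] = 0.0000
Node d (S = 18.75): V_d = e^(−0.1)·[0.4736·0.0000 + 0.5264·4.5029] = 2.1449
Node 0 (S = 25): V_0 = e^(−0.1)·[0.4736·0.0000 + 0.5264·2.1449] = 1.0217

$1.02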